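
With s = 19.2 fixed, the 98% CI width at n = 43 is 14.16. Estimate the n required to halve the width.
n ≈ 172

CI width ∝ 1/√n
To reduce width by factor 2, need √n to grow by 2 → need 2² = 4 times as many samples.

Current: n = 43, width = 14.16
New: n = 172, width ≈ 6.87

Width reduced by factor of 14.16/6.87 = 2.06.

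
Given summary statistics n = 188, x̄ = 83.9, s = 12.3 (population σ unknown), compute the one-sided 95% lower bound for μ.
μ ≥ 82.42

Lower bound (one-sided):
t* = 1.653 (one-sided for 95%)
Lower bound = x̄ - t* · s/√n = 83.9 - 1.653 · 12.3/√188 = 82.42

We are 95% confident that μ ≥ 82.42.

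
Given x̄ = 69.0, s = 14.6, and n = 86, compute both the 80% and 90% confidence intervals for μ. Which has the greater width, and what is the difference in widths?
90% CI is wider by 1.17

df = 85
80% CI: t* = 1.292, (66.97, 71.03), width = 2 · t* · s/√n = 4.07
90% CI: t* = 1.663, (66.38, 71.62), width = 2 · t* · s/√n = 5.24

The 90% CI is wider by 5.24 - 4.07 = 1.17.
Higher confidence requires a wider interval.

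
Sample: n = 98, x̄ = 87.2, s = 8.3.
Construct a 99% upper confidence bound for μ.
μ ≤ 89.18

Upper bound (one-sided):
t* = 2.365 (one-sided for 99%)
Upper bound = x̄ + t* · s/√n = 87.2 + 2.365 · 8.3/√98 = 89.18

We are 99% confident that μ ≤ 89.18.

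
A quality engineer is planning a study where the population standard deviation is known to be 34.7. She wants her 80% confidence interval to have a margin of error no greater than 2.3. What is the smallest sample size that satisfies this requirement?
n ≥ 375

For margin E ≤ 2.3:
n ≥ (z* · σ / E)²
n ≥ (1.282 · 34.7 / 2.3)²
n ≥ 374.09

Minimum n = 375 (rounding up)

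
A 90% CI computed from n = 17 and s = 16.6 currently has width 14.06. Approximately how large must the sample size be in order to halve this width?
n ≈ 68

CI width ∝ 1/√n
To reduce width by factor 2, need √n to grow by 2 → need 2² = 4 times as many samples.

Current: n = 17, width = 14.06
New: n = 68, width ≈ 6.72

Width reduced by factor of 14.06/6.72 = 2.09.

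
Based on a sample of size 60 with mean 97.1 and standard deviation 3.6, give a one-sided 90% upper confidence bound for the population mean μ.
μ ≤ 97.70

Upper bound (one-sided):
t* = 1.296 (one-sided for 90%)
Upper bound = x̄ + t* · s/√n = 97.1 + 1.296 · 3.6/√60 = 97.70

We are 90% confident that μ ≤ 97.70.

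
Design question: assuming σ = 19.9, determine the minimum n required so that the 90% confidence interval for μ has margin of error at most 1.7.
n ≥ 371

For margin E ≤ 1.7:
n ≥ (z* · σ / E)²
n ≥ (1.645 · 19.9 / 1.7)²
n ≥ 370.80

Minimum n = 371 (rounding up)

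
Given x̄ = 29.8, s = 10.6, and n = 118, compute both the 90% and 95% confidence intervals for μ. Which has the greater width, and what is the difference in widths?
95% CI is wider by 0.62

df = 117
90% CI: t* = 1.658, (28.18, 31.42), width = 2 · t* · s/√n = 3.24
95% CI: t* = 1.980, (27.87, 31.73), width = 2 · t* · s/√n = 3.86

The 95% CI is wider by 3.86 - 3.24 = 0.62.
Higher confidence requires a wider interval.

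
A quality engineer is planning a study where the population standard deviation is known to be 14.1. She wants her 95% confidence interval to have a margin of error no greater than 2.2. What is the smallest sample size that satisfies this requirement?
n ≥ 158

For margin E ≤ 2.2:
n ≥ (z* · σ / E)²
n ≥ (1.960 · 14.1 / 2.2)²
n ≥ 157.80

Minimum n = 158 (rounding up)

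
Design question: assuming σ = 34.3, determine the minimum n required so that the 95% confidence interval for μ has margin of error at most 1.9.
n ≥ 1252

For margin E ≤ 1.9:
n ≥ (z* · σ / E)²
n ≥ (1.960 · 34.3 / 1.9)²
n ≥ 1251.97

Minimum n = 1252 (rounding up)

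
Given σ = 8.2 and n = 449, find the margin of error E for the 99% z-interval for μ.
Margin of error = 1.00

Margin of error = z* · σ/√n
= 2.576 · 8.2/√449
= 2.576 · 8.2/21.1896
= 1.00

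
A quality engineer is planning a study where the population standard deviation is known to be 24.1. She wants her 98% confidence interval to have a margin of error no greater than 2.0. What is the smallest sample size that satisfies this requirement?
n ≥ 786

For margin E ≤ 2.0:
n ≥ (z* · σ / E)²
n ≥ (2.326 · 24.1 / 2.0)²
n ≥ 785.59

Minimum n = 786 (rounding up)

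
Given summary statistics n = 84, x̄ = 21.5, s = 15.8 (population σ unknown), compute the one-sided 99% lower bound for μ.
μ ≥ 17.41

Lower bound (one-sided):
t* = 2.372 (one-sided for 99%)
Lower bound = x̄ - t* · s/√n = 21.5 - 2.372 · 15.8/√84 = 17.41

We are 99% confident that μ ≥ 17.41.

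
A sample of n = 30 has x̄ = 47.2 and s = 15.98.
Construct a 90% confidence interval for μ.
(42.24, 52.16)

t-interval (σ unknown):
df = n - 1 = 29
t* = 1.699 for 90% confidence

Margin of error = t* · s/√n = 1.699 · 15.98/√30 = 4.96

CI: (42.24, 52.16)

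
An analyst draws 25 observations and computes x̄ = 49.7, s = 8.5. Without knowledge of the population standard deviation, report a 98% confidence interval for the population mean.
(45.46, 53.94)

t-interval (σ unknown):
df = n - 1 = 24
t* = 2.492 for 98% confidence

Margin of error = t* · s/√n = 2.492 · 8.5/√25 = 4.24

CI: (45.46, 53.94)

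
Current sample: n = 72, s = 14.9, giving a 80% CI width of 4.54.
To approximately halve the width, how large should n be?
n ≈ 288

CI width ∝ 1/√n
To reduce width by factor 2, need √n to grow by 2 → need 2² = 4 times as many samples.

Current: n = 72, width = 4.54
New: n = 288, width ≈ 2.26

Width reduced by factor of 4.54/2.26 = 2.01.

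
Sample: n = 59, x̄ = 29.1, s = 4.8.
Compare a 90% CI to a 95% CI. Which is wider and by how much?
95% CI is wider by 0.41

df = 58
90% CI: t* = 1.672, (28.06, 30.14), width = 2 · t* · s/√n = 2.09
95% CI: t* = 2.002, (27.85, 30.35), width = 2 · t* · s/√n = 2.50

The 95% CI is wider by 2.50 - 2.09 = 0.41.
Higher confidence requires a wider interval.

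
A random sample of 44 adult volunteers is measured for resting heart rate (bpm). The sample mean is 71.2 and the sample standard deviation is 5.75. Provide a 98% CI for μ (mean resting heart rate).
(69.11, 73.29)

t-interval (σ unknown):
df = n - 1 = 43
t* = 2.416 for 98% confidence

Margin of error = t* · s/√n = 2.416 · 5.75/√44 = 2.09

CI: (69.11, 73.29)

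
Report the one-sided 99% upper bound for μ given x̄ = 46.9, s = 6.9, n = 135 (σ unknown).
μ ≤ 48.30

Upper bound (one-sided):
t* = 2.354 (one-sided for 99%)
Upper bound = x̄ + t* · s/√n = 46.9 + 2.354 · 6.9/√135 = 48.30

We are 99% confident that μ ≤ 48.30.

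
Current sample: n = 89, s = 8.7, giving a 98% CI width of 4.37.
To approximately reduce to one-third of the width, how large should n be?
n ≈ 801

CI width ∝ 1/√n
To reduce width by factor 3, need √n to grow by 3 → need 3² = 9 times as many samples.

Current: n = 89, width = 4.37
New: n = 801, width ≈ 1.43

Width reduced by factor of 4.37/1.43 = 3.06.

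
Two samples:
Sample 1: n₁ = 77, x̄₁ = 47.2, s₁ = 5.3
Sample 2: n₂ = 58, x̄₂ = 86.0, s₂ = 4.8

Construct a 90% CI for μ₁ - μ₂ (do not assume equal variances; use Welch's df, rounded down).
(-40.25, -37.35)

Difference: x̄₁ - x̄₂ = -38.80
SE = √(s₁²/n₁ + s₂²/n₂) = √(5.3²/77 + 4.8²/58) = 0.8730
df = 128.49 → 128 (Welch–Satterthwaite, rounded down)
t* = 1.657

CI: -38.80 ± 1.657 · 0.8730 = -38.80 ± 1.45 = (-40.25, -37.35)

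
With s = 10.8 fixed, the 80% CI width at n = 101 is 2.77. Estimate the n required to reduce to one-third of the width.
n ≈ 909

CI width ∝ 1/√n
To reduce width by factor 3, need √n to grow by 3 → need 3² = 9 times as many samples.

Current: n = 101, width = 2.77
New: n = 909, width ≈ 0.92

Width reduced by factor of 2.77/0.92 = 3.01.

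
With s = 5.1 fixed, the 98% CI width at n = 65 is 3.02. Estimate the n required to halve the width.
n ≈ 260

CI width ∝ 1/√n
To reduce width by factor 2, need √n to grow by 2 → need 2² = 4 times as many samples.

Current: n = 65, width = 3.02
New: n = 260, width ≈ 1.48

Width reduced by factor of 3.02/1.48 = 2.04.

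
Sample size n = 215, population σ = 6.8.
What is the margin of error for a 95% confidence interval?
Margin of error = 0.91

Margin of error = z* · σ/√n
= 1.960 · 6.8/√215
= 1.960 · 6.8/14.6629
= 0.91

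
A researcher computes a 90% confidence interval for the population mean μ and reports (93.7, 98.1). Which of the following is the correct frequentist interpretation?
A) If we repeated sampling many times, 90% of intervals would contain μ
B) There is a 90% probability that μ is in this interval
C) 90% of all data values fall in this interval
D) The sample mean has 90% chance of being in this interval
A

A) Correct — this is the frequentist long-run coverage interpretation.
B) Wrong — μ is fixed; the randomness lives in the interval, not in μ.
C) Wrong — a CI is about the parameter μ, not individual data values.
D) Wrong — x̄ is observed and sits in the interval by construction.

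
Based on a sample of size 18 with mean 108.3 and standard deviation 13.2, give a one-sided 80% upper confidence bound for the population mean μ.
μ ≤ 110.99

Upper bound (one-sided):
t* = 0.863 (one-sided for 80%)
Upper bound = x̄ + t* · s/√n = 108.3 + 0.863 · 13.2/√18 = 110.99

We are 80% confident that μ ≤ 110.99.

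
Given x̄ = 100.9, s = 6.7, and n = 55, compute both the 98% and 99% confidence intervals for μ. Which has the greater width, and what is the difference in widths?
99% CI is wider by 0.49

df = 54
98% CI: t* = 2.397, (98.73, 103.07), width = 2 · t* · s/√n = 4.33
99% CI: t* = 2.670, (98.49, 103.31), width = 2 · t* · s/√n = 4.82

The 99% CI is wider by 4.82 - 4.33 = 0.49.
Higher confidence requires a wider interval.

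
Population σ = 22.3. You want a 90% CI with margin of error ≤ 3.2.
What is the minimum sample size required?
n ≥ 132

For margin E ≤ 3.2:
n ≥ (z* · σ / E)²
n ≥ (1.645 · 22.3 / 3.2)²
n ≥ 131.41

Minimum n = 132 (rounding up)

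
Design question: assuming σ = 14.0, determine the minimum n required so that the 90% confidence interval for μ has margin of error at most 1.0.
n ≥ 531

For margin E ≤ 1.0:
n ≥ (z* · σ / E)²
n ≥ (1.645 · 14.0 / 1.0)²
n ≥ 530.38

Minimum n = 531 (rounding up)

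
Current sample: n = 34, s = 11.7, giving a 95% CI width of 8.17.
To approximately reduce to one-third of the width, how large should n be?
n ≈ 306

CI width ∝ 1/√n
To reduce width by factor 3, need √n to grow by 3 → need 3² = 9 times as many samples.

Current: n = 34, width = 8.17
New: n = 306, width ≈ 2.63

Width reduced by factor of 8.17/2.63 = 3.11.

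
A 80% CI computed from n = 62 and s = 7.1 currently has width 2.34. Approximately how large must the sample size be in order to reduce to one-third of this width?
n ≈ 558

CI width ∝ 1/√n
To reduce width by factor 3, need √n to grow by 3 → need 3² = 9 times as many samples.

Current: n = 62, width = 2.34
New: n = 558, width ≈ 0.77

Width reduced by factor of 2.34/0.77 = 3.04.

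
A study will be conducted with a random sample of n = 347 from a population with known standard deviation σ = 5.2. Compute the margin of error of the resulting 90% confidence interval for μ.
Margin of error = 0.46

Margin of error = z* · σ/√n
= 1.645 · 5.2/√347
= 1.645 · 5.2/18.6279
= 0.46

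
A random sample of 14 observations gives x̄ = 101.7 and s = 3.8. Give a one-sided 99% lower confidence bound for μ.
μ ≥ 99.01

Lower bound (one-sided):
t* = 2.650 (one-sided for 99%)
Lower bound = x̄ - t* · s/√n = 101.7 - 2.650 · 3.8/√14 = 99.01

We are 99% confident that μ ≥ 99.01.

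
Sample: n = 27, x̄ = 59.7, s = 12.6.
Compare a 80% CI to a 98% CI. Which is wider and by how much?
98% CI is wider by 5.64

df = 26
80% CI: t* = 1.315, (56.51, 62.89), width = 2 · t* · s/√n = 6.38
98% CI: t* = 2.479, (53.69, 65.71), width = 2 · t* · s/√n = 12.02

The 98% CI is wider by 12.02 - 6.38 = 5.64.
Higher confidence requires a wider interval.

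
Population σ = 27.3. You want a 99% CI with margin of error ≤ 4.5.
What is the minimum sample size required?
n ≥ 245

For margin E ≤ 4.5:
n ≥ (z* · σ / E)²
n ≥ (2.576 · 27.3 / 4.5)²
n ≥ 244.23

Minimum n = 245 (rounding up)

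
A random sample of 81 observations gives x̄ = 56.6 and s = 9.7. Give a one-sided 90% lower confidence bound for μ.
μ ≥ 55.21

Lower bound (one-sided):
t* = 1.292 (one-sided for 90%)
Lower bound = x̄ - t* · s/√n = 56.6 - 1.292 · 9.7/√81 = 55.21

We are 90% confident that μ ≥ 55.21.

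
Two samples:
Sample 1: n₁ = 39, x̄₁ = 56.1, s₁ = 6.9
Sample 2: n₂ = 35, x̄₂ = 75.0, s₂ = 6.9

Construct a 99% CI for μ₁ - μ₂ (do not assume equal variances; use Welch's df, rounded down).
(-23.15, -14.65)

Difference: x̄₁ - x̄₂ = -18.90
SE = √(s₁²/n₁ + s₂²/n₂) = √(6.9²/39 + 6.9²/35) = 1.6066
df = 71.14 → 71 (Welch–Satterthwaite, rounded down)
t* = 2.647

CI: -18.90 ± 2.647 · 1.6066 = -18.90 ± 4.25 = (-23.15, -14.65)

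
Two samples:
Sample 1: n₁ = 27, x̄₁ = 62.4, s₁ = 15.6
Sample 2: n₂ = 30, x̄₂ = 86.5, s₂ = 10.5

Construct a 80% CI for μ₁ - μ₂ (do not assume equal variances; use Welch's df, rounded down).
(-28.73, -19.47)

Difference: x̄₁ - x̄₂ = -24.10
SE = √(s₁²/n₁ + s₂²/n₂) = √(15.6²/27 + 10.5²/30) = 3.5621
df = 44.84 → 44 (Welch–Satterthwaite, rounded down)
t* = 1.301

CI: -24.10 ± 1.301 · 3.5621 = -24.10 ± 4.63 = (-28.73, -19.47)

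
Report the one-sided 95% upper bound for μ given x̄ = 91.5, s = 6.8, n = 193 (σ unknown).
μ ≤ 92.31

Upper bound (one-sided):
t* = 1.653 (one-sided for 95%)
Upper bound = x̄ + t* · s/√n = 91.5 + 1.653 · 6.8/√193 = 92.31

We are 95% confident that μ ≤ 92.31.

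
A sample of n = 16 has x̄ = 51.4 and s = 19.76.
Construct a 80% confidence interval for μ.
(44.78, 58.02)

t-interval (σ unknown):
df = n - 1 = 15
t* = 1.341 for 80% confidence

Margin of error = t* · s/√n = 1.341 · 19.76/√16 = 6.62

CI: (44.78, 58.02)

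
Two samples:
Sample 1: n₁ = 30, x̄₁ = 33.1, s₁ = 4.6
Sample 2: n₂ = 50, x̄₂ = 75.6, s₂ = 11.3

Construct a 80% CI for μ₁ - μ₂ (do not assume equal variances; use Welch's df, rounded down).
(-44.84, -40.16)

Difference: x̄₁ - x̄₂ = -42.50
SE = √(s₁²/n₁ + s₂²/n₂) = √(4.6²/30 + 11.3²/50) = 1.8053
df = 70.69 → 70 (Welch–Satterthwaite, rounded down)
t* = 1.294

CI: -42.50 ± 1.294 · 1.8053 = -42.50 ± 2.34 = (-44.84, -40.16)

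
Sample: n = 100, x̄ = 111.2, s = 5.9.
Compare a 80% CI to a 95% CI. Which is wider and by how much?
95% CI is wider by 0.82

df = 99
80% CI: t* = 1.290, (110.44, 111.96), width = 2 · t* · s/√n = 1.52
95% CI: t* = 1.984, (110.03, 112.37), width = 2 · t* · s/√n = 2.34

The 95% CI is wider by 2.34 - 1.52 = 0.82.
Higher confidence requires a wider interval.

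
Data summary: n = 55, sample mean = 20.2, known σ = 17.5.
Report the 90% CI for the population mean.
(16.32, 24.08)

z-interval (σ known):
z* = 1.645 for 90% confidence

Margin of error = z* · σ/√n = 1.645 · 17.5/√55 = 3.88

CI: (20.2 - 3.88, 20.2 + 3.88) = (16.32, 24.08)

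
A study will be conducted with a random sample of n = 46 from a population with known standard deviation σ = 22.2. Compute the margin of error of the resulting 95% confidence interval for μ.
Margin of error = 6.42

Margin of error = z* · σ/√n
= 1.960 · 22.2/√46
= 1.960 · 22.2/6.7823
= 6.42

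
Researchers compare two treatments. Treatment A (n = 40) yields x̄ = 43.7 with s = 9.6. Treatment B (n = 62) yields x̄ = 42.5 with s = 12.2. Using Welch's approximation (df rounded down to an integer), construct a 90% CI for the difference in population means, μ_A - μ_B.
(-2.40, 4.80)

Difference: x̄₁ - x̄₂ = 1.20
SE = √(s₁²/n₁ + s₂²/n₂) = √(9.6²/40 + 12.2²/62) = 2.1690
df = 95.99 → 95 (Welch–Satterthwaite, rounded down)
t* = 1.661

CI: 1.20 ± 1.661 · 2.1690 = 1.20 ± 3.60 = (-2.40, 4.80)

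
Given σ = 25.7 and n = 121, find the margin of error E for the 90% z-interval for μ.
Margin of error = 3.84

Margin of error = z* · σ/√n
= 1.645 · 25.7/√121
= 1.645 · 25.7/11.0000
= 3.84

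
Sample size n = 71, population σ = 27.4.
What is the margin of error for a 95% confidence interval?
Margin of error = 6.37

Margin of error = z* · σ/√n
= 1.960 · 27.4/√71
= 1.960 · 27.4/8.4261
= 6.37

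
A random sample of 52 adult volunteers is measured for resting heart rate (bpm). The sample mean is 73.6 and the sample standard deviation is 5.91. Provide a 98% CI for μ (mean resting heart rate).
(71.63, 75.57)

t-interval (σ unknown):
df = n - 1 = 51
t* = 2.402 for 98% confidence

Margin of error = t* · s/√n = 2.402 · 5.91/√52 = 1.97

CI: (71.63, 75.57)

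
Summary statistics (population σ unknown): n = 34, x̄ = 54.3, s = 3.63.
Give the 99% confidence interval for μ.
(52.60, 56.00)

t-interval (σ unknown):
df = n - 1 = 33
t* = 2.733 for 99% confidence

Margin of error = t* · s/√n = 2.733 · 3.63/√34 = 1.70

CI: (52.60, 56.00)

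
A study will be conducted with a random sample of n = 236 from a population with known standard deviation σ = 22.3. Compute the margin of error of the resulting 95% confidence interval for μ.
Margin of error = 2.85

Margin of error = z* · σ/√n
= 1.960 · 22.3/√236
= 1.960 · 22.3/15.3623
= 2.85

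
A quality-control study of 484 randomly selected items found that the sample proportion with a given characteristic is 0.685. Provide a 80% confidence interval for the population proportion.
(0.658, 0.712)

Proportion CI:
SE = √(p̂(1-p̂)/n) = √(0.685 · 0.315 / 484) = 0.02111

z* = 1.282
Margin = z* · SE = 1.282 · 0.02111 = 0.0271

CI: 0.685 ± 0.0271 = (0.658, 0.712)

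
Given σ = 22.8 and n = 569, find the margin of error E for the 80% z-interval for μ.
Margin of error = 1.23

Margin of error = z* · σ/√n
= 1.282 · 22.8/√569
= 1.282 · 22.8/23.8537
= 1.23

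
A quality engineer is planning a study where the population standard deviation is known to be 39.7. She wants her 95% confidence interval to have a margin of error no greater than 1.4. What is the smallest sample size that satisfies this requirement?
n ≥ 3090

For margin E ≤ 1.4:
n ≥ (z* · σ / E)²
n ≥ (1.960 · 39.7 / 1.4)²
n ≥ 3089.14

Minimum n = 3090 (rounding up)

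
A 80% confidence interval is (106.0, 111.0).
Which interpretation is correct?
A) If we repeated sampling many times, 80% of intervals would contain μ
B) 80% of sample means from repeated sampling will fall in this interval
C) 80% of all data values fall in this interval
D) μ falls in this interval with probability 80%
A

A) Correct — this is the frequentist long-run coverage interpretation.
B) Wrong — coverage applies to intervals containing μ, not to future x̄ values.
C) Wrong — a CI is about the parameter μ, not individual data values.
D) Wrong — μ is fixed; the randomness lives in the interval, not in μ.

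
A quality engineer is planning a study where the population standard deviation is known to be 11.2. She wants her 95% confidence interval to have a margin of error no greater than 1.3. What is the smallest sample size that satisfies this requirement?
n ≥ 286

For margin E ≤ 1.3:
n ≥ (z* · σ / E)²
n ≥ (1.960 · 11.2 / 1.3)²
n ≥ 285.14

Minimum n = 286 (rounding up)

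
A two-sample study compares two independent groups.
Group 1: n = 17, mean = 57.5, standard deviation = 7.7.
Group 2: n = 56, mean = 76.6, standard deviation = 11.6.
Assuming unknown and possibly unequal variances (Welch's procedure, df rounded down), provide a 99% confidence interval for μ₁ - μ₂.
(-25.66, -12.54)

Difference: x̄₁ - x̄₂ = -19.10
SE = √(s₁²/n₁ + s₂²/n₂) = √(7.7²/17 + 11.6²/56) = 2.4270
df = 40.10 → 40 (Welch–Satterthwaite, rounded down)
t* = 2.704

CI: -19.10 ± 2.704 · 2.4270 = -19.10 ± 6.56 = (-25.66, -12.54)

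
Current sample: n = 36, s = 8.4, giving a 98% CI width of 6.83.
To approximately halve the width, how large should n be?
n ≈ 144

CI width ∝ 1/√n
To reduce width by factor 2, need √n to grow by 2 → need 2² = 4 times as many samples.

Current: n = 36, width = 6.83
New: n = 144, width ≈ 3.29

Width reduced by factor of 6.83/3.29 = 2.08.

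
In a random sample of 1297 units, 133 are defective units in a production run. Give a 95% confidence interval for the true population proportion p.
(0.086, 0.119)

Proportion CI:
p̂ = 133/1297 = 0.10254
SE = √(p̂(1-p̂)/n) = √(0.10254 · 0.89746 / 1297) = 0.00842

z* = 1.960
Margin = z* · SE = 1.960 · 0.00842 = 0.0165

CI: 0.10254 ± 0.0165 = (0.086, 0.119)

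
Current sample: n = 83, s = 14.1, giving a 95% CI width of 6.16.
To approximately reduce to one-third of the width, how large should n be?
n ≈ 747

CI width ∝ 1/√n
To reduce width by factor 3, need √n to grow by 3 → need 3² = 9 times as many samples.

Current: n = 83, width = 6.16
New: n = 747, width ≈ 2.03

Width reduced by factor of 6.16/2.03 = 3.03.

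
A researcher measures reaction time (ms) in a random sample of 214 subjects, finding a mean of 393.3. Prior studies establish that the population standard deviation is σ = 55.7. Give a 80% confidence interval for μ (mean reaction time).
(388.42, 398.18)

z-interval (σ known):
z* = 1.282 for 80% confidence

Margin of error = z* · σ/√n = 1.282 · 55.7/√214 = 4.88

CI: (393.3 - 4.88, 393.3 + 4.88) = (388.42, 398.18)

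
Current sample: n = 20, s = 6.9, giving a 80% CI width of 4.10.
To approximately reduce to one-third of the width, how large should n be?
n ≈ 180

CI width ∝ 1/√n
To reduce width by factor 3, need √n to grow by 3 → need 3² = 9 times as many samples.

Current: n = 20, width = 4.10
New: n = 180, width ≈ 1.32

Width reduced by factor of 4.10/1.32 = 3.11.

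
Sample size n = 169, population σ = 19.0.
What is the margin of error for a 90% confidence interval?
Margin of error = 2.40

Margin of error = z* · σ/√n
= 1.645 · 19.0/√169
= 1.645 · 19.0/13.0000
= 2.40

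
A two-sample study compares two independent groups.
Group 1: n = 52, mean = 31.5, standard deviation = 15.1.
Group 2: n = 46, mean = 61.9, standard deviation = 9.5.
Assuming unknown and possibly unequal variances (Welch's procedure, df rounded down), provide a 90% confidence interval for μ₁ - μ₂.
(-34.59, -26.21)

Difference: x̄₁ - x̄₂ = -30.40
SE = √(s₁²/n₁ + s₂²/n₂) = √(15.1²/52 + 9.5²/46) = 2.5193
df = 87.09 → 87 (Welch–Satterthwaite, rounded down)
t* = 1.663

CI: -30.40 ± 1.663 · 2.5193 = -30.40 ± 4.19 = (-34.59, -26.21)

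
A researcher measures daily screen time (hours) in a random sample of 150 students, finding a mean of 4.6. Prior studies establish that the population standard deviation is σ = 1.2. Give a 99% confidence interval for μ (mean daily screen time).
(4.35, 4.85)

z-interval (σ known):
z* = 2.576 for 99% confidence

Margin of error = z* · σ/√n = 2.576 · 1.2/√150 = 0.25

CI: (4.6 - 0.25, 4.6 + 0.25) = (4.35, 4.85)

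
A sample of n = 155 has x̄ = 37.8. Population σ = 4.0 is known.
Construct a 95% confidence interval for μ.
(37.17, 38.43)

z-interval (σ known):
z* = 1.960 for 95% confidence

Margin of error = z* · σ/√n = 1.960 · 4.0/√155 = 0.63

CI: (37.8 - 0.63, 37.8 + 0.63) = (37.17, 38.43)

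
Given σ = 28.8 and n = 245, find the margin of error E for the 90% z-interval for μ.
Margin of error = 3.03

Margin of error = z* · σ/√n
= 1.645 · 28.8/√245
= 1.645 · 28.8/15.6525
= 3.03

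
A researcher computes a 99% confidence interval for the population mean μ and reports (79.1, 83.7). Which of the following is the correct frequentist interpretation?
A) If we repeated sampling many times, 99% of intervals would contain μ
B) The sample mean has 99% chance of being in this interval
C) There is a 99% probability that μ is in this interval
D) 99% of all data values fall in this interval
A

A) Correct — this is the frequentist long-run coverage interpretation.
B) Wrong — x̄ is observed and sits in the interval by construction.
C) Wrong — μ is fixed; the randomness lives in the interval, not in μ.
D) Wrong — a CI is about the parameter μ, not individual data values.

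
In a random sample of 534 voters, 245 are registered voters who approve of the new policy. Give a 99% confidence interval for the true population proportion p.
(0.403, 0.514)

Proportion CI:
p̂ = 245/534 = 0.45880
SE = √(p̂(1-p̂)/n) = √(0.45880 · 0.54120 / 534) = 0.02156

z* = 2.576
Margin = z* · SE = 2.576 · 0.02156 = 0.0555

CI: 0.45880 ± 0.0555 = (0.403, 0.514)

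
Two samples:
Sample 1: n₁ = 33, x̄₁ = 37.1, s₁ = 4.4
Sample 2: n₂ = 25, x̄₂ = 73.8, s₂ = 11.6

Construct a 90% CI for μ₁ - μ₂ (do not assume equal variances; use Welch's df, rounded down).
(-40.85, -32.55)

Difference: x̄₁ - x̄₂ = -36.70
SE = √(s₁²/n₁ + s₂²/n₂) = √(4.4²/33 + 11.6²/25) = 2.4432
df = 29.26 → 29 (Welch–Satterthwaite, rounded down)
t* = 1.699

CI: -36.70 ± 1.699 · 2.4432 = -36.70 ± 4.15 = (-40.85, -32.55)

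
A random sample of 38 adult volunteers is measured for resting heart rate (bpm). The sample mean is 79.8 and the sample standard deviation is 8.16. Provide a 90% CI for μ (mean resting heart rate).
(77.57, 82.03)

t-interval (σ unknown):
df = n - 1 = 37
t* = 1.687 for 90% confidence

Margin of error = t* · s/√n = 1.687 · 8.16/√38 = 2.23

CI: (77.57, 82.03)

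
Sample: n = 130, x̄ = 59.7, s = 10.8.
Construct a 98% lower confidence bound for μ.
μ ≥ 57.73

Lower bound (one-sided):
t* = 2.075 (one-sided for 98%)
Lower bound = x̄ - t* · s/√n = 59.7 - 2.075 · 10.8/√130 = 57.73

We are 98% confident that μ ≥ 57.73.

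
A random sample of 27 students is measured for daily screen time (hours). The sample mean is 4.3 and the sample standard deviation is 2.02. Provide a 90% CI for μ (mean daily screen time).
(3.64, 4.96)

t-interval (σ unknown):
df = n - 1 = 26
t* = 1.706 for 90% confidence

Margin of error = t* · s/√n = 1.706 · 2.02/√27 = 0.66

CI: (3.64, 4.96)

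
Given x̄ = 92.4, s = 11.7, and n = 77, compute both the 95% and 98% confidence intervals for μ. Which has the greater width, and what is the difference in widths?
98% CI is wider by 1.03

df = 76
95% CI: t* = 1.992, (89.74, 95.06), width = 2 · t* · s/√n = 5.31
98% CI: t* = 2.376, (89.23, 95.57), width = 2 · t* · s/√n = 6.34

The 98% CI is wider by 6.34 - 5.31 = 1.03.
Higher confidence requires a wider interval.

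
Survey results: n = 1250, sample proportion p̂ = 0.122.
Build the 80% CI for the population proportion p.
(0.110, 0.134)

Proportion CI:
SE = √(p̂(1-p̂)/n) = √(0.122 · 0.878 / 1250) = 0.00926

z* = 1.282
Margin = z* · SE = 1.282 · 0.00926 = 0.0119

CI: 0.122 ± 0.0119 = (0.110, 0.134)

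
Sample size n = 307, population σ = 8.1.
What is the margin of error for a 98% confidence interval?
Margin of error = 1.08

Margin of error = z* · σ/√n
= 2.326 · 8.1/√307
= 2.326 · 8.1/17.5214
= 1.08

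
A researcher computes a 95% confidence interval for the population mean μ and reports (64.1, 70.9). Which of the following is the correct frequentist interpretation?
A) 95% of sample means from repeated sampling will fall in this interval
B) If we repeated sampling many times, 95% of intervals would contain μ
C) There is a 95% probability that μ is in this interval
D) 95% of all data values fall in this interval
B

A) Wrong — coverage applies to intervals containing μ, not to future x̄ values.
B) Correct — this is the frequentist long-run coverage interpretation.
C) Wrong — μ is fixed; the randomness lives in the interval, not in μ.
D) Wrong — a CI is about the parameter μ, not individual data values.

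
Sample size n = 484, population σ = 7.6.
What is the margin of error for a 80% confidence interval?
Margin of error = 0.44

Margin of error = z* · σ/√n
= 1.282 · 7.6/√484
= 1.282 · 7.6/22.0000
= 0.44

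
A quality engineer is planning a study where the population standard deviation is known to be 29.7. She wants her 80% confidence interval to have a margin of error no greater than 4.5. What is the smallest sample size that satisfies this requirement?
n ≥ 72

For margin E ≤ 4.5:
n ≥ (z* · σ / E)²
n ≥ (1.282 · 29.7 / 4.5)²
n ≥ 71.59

Minimum n = 72 (rounding up)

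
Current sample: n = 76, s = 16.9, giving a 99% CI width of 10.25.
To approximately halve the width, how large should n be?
n ≈ 304

CI width ∝ 1/√n
To reduce width by factor 2, need √n to grow by 2 → need 2² = 4 times as many samples.

Current: n = 76, width = 10.25
New: n = 304, width ≈ 5.02

Width reduced by factor of 10.25/5.02 = 2.04.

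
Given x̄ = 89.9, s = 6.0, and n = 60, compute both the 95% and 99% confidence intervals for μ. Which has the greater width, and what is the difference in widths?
99% CI is wider by 1.02

df = 59
95% CI: t* = 2.001, (88.35, 91.45), width = 2 · t* · s/√n = 3.10
99% CI: t* = 2.662, (87.84, 91.96), width = 2 · t* · s/√n = 4.12

The 99% CI is wider by 4.12 - 3.10 = 1.02.
Higher confidence requires a wider interval.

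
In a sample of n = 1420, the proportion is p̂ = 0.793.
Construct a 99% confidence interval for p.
(0.765, 0.821)

Proportion CI:
SE = √(p̂(1-p̂)/n) = √(0.793 · 0.207 / 1420) = 0.01075

z* = 2.576
Margin = z* · SE = 2.576 · 0.01075 = 0.0277

CI: 0.793 ± 0.0277 = (0.765, 0.821)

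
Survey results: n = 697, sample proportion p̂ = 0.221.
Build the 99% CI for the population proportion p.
(0.181, 0.261)

Proportion CI:
SE = √(p̂(1-p̂)/n) = √(0.221 · 0.779 / 697) = 0.01572

z* = 2.576
Margin = z* · SE = 2.576 · 0.01572 = 0.0405

CI: 0.221 ± 0.0405 = (0.181, 0.261)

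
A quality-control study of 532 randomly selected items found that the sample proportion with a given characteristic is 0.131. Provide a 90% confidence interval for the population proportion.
(0.107, 0.155)

Proportion CI:
SE = √(p̂(1-p̂)/n) = √(0.131 · 0.869 / 532) = 0.01463

z* = 1.645
Margin = z* · SE = 1.645 · 0.01463 = 0.0241

CI: 0.131 ± 0.0241 = (0.107, 0.155)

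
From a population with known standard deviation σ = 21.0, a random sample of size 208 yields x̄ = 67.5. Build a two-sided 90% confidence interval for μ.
(65.10, 69.90)

z-interval (σ known):
z* = 1.645 for 90% confidence

Margin of error = z* · σ/√n = 1.645 · 21.0/√208 = 2.40

CI: (67.5 - 2.40, 67.5 + 2.40) = (65.10, 69.90)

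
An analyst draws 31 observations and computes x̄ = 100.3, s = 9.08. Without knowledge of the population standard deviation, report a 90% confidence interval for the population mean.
(97.53, 103.07)

t-interval (σ unknown):
df = n - 1 = 30
t* = 1.697 for 90% confidence

Margin of error = t* · s/√n = 1.697 · 9.08/√31 = 2.77

CI: (97.53, 103.07)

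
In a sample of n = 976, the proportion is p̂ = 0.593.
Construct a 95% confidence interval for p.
(0.562, 0.624)

Proportion CI:
SE = √(p̂(1-p̂)/n) = √(0.593 · 0.407 / 976) = 0.01573

z* = 1.960
Margin = z* · SE = 1.960 · 0.01573 = 0.0308

CI: 0.593 ± 0.0308 = (0.562, 0.624)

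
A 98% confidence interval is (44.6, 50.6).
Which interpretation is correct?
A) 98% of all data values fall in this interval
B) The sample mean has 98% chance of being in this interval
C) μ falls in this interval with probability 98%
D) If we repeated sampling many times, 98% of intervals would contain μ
D

A) Wrong — a CI is about the parameter μ, not individual data values.
B) Wrong — x̄ is observed and sits in the interval by construction.
C) Wrong — μ is fixed; the randomness lives in the interval, not in μ.
D) Correct — this is the frequentist long-run coverage interpretation.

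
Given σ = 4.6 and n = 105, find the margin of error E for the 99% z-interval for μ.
Margin of error = 1.16

Margin of error = z* · σ/√n
= 2.576 · 4.6/√105
= 2.576 · 4.6/10.2470
= 1.16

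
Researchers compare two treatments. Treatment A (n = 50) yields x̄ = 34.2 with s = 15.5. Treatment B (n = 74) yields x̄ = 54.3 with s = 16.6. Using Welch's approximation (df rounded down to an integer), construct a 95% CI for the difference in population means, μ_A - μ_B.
(-25.89, -14.31)

Difference: x̄₁ - x̄₂ = -20.10
SE = √(s₁²/n₁ + s₂²/n₂) = √(15.5²/50 + 16.6²/74) = 2.9204
df = 110.02 → 110 (Welch–Satterthwaite, rounded down)
t* = 1.982

CI: -20.10 ± 1.982 · 2.9204 = -20.10 ± 5.79 = (-25.89, -14.31)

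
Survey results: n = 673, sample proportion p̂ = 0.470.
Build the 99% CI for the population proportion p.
(0.420, 0.520)

Proportion CI:
SE = √(p̂(1-p̂)/n) = √(0.470 · 0.530 / 673) = 0.01924

z* = 2.576
Margin = z* · SE = 2.576 · 0.01924 = 0.0496

CI: 0.470 ± 0.0496 = (0.420, 0.520)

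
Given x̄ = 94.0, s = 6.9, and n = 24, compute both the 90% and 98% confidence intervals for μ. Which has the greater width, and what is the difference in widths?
98% CI is wider by 2.21

df = 23
90% CI: t* = 1.714, (91.59, 96.41), width = 2 · t* · s/√n = 4.83
98% CI: t* = 2.500, (90.48, 97.52), width = 2 · t* · s/√n = 7.04

The 98% CI is wider by 7.04 - 4.83 = 2.21.
Higher confidence requires a wider interval.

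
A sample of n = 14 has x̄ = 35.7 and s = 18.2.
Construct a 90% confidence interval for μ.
(27.09, 44.31)

t-interval (σ unknown):
df = n - 1 = 13
t* = 1.771 for 90% confidence

Margin of error = t* · s/√n = 1.771 · 18.2/√14 = 8.61

CI: (27.09, 44.31)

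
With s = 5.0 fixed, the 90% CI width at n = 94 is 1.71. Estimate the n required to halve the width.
n ≈ 376

CI width ∝ 1/√n
To reduce width by factor 2, need √n to grow by 2 → need 2² = 4 times as many samples.

Current: n = 94, width = 1.71
New: n = 376, width ≈ 0.85

Width reduced by factor of 1.71/0.85 = 2.01.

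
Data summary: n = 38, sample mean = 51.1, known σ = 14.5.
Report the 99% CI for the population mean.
(45.04, 57.16)

z-interval (σ known):
z* = 2.576 for 99% confidence

Margin of error = z* · σ/√n = 2.576 · 14.5/√38 = 6.06

CI: (51.1 - 6.06, 51.1 + 6.06) = (45.04, 57.16)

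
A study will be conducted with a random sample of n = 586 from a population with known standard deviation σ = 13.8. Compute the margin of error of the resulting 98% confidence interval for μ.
Margin of error = 1.33

Margin of error = z* · σ/√n
= 2.326 · 13.8/√586
= 2.326 · 13.8/24.2074
= 1.33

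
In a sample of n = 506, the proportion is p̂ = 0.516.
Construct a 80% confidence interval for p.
(0.488, 0.544)

Proportion CI:
SE = √(p̂(1-p̂)/n) = √(0.516 · 0.484 / 506) = 0.02222

z* = 1.282
Margin = z* · SE = 1.282 · 0.02222 = 0.0285

CI: 0.516 ± 0.0285 = (0.488, 0.544)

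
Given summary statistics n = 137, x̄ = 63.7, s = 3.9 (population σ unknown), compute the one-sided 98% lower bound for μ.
μ ≥ 63.01

Lower bound (one-sided):
t* = 2.074 (one-sided for 98%)
Lower bound = x̄ - t* · s/√n = 63.7 - 2.074 · 3.9/√137 = 63.01

We are 98% confident that μ ≥ 63.01.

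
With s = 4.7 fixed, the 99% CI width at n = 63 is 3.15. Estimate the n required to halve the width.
n ≈ 252

CI width ∝ 1/√n
To reduce width by factor 2, need √n to grow by 2 → need 2² = 4 times as many samples.

Current: n = 63, width = 3.15
New: n = 252, width ≈ 1.54

Width reduced by factor of 3.15/1.54 = 2.05.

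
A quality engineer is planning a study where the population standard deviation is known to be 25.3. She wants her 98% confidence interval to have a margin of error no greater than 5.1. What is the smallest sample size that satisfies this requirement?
n ≥ 134

For margin E ≤ 5.1:
n ≥ (z* · σ / E)²
n ≥ (2.326 · 25.3 / 5.1)²
n ≥ 133.14

Minimum n = 134 (rounding up)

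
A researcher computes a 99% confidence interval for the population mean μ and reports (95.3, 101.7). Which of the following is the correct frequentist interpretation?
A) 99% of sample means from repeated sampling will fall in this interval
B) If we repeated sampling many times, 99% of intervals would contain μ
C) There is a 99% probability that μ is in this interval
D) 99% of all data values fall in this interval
B

A) Wrong — coverage applies to intervals containing μ, not to future x̄ values.
B) Correct — this is the frequentist long-run coverage interpretation.
C) Wrong — μ is fixed; the randomness lives in the interval, not in μ.
D) Wrong — a CI is about the parameter μ, not individual data values.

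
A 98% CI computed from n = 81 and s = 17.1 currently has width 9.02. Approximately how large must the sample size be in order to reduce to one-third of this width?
n ≈ 729

CI width ∝ 1/√n
To reduce width by factor 3, need √n to grow by 3 → need 3² = 9 times as many samples.

Current: n = 81, width = 9.02
New: n = 729, width ≈ 2.95

Width reduced by factor of 9.02/2.95 = 3.06.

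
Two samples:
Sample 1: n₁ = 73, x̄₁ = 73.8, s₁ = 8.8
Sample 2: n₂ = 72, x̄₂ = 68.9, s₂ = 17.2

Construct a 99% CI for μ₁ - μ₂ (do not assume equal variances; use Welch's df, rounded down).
(-1.06, 10.86)

Difference: x̄₁ - x̄₂ = 4.90
SE = √(s₁²/n₁ + s₂²/n₂) = √(8.8²/73 + 17.2²/72) = 2.2737
df = 105.46 → 105 (Welch–Satterthwaite, rounded down)
t* = 2.623

CI: 4.90 ± 2.623 · 2.2737 = 4.90 ± 5.96 = (-1.06, 10.86)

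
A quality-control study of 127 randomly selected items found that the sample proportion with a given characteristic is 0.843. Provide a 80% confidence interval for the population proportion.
(0.802, 0.884)

Proportion CI:
SE = √(p̂(1-p̂)/n) = √(0.843 · 0.157 / 127) = 0.03228

z* = 1.282
Margin = z* · SE = 1.282 · 0.03228 = 0.0414

CI: 0.843 ± 0.0414 = (0.802, 0.884)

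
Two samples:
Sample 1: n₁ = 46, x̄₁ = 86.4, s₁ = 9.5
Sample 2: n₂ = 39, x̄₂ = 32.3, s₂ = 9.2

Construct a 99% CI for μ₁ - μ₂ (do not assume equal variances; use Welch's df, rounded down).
(48.74, 59.46)

Difference: x̄₁ - x̄₂ = 54.10
SE = √(s₁²/n₁ + s₂²/n₂) = √(9.5²/46 + 9.2²/39) = 2.0328
df = 81.51 → 81 (Welch–Satterthwaite, rounded down)
t* = 2.638

CI: 54.10 ± 2.638 · 2.0328 = 54.10 ± 5.36 = (48.74, 59.46)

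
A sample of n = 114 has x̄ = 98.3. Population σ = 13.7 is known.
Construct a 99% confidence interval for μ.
(94.99, 101.61)

z-interval (σ known):
z* = 2.576 for 99% confidence

Margin of error = z* · σ/√n = 2.576 · 13.7/√114 = 3.31

CI: (98.3 - 3.31, 98.3 + 3.31) = (94.99, 101.61)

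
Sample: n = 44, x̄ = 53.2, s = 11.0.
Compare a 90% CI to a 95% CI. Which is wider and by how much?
95% CI is wider by 1.11

df = 43
90% CI: t* = 1.681, (50.41, 55.99), width = 2 · t* · s/√n = 5.58
95% CI: t* = 2.017, (49.86, 56.54), width = 2 · t* · s/√n = 6.69

The 95% CI is wider by 6.69 - 5.58 = 1.11.
Higher confidence requires a wider interval.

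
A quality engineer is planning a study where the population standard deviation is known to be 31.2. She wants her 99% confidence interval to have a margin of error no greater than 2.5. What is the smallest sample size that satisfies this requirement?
n ≥ 1034

For margin E ≤ 2.5:
n ≥ (z* · σ / E)²
n ≥ (2.576 · 31.2 / 2.5)²
n ≥ 1033.52

Minimum n = 1034 (rounding up)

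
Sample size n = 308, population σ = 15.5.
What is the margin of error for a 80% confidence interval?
Margin of error = 1.13

Margin of error = z* · σ/√n
= 1.282 · 15.5/√308
= 1.282 · 15.5/17.5499
= 1.13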